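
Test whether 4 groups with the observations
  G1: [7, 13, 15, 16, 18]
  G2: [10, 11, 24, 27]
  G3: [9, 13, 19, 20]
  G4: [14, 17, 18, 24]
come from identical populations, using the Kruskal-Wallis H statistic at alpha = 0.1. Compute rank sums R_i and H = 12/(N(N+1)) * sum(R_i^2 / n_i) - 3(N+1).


Step 1: Combine all N = 17 observations and assign midranks.
sorted (value, group, rank): (7,G1,1), (9,G3,2), (10,G2,3), (11,G2,4), (13,G1,5.5), (13,G3,5.5), (14,G4,7), (15,G1,8), (16,G1,9), (17,G4,10), (18,G1,11.5), (18,G4,11.5), (19,G3,13), (20,G3,14), (24,G2,15.5), (24,G4,15.5), (27,G2,17)
Step 2: Sum ranks within each group.
R_1 = 35 (n_1 = 5)
R_2 = 39.5 (n_2 = 4)
R_3 = 34.5 (n_3 = 4)
R_4 = 44 (n_4 = 4)
Step 3: H = 12/(N(N+1)) * sum(R_i^2/n_i) - 3(N+1)
     = 12/(17*18) * (35^2/5 + 39.5^2/4 + 34.5^2/4 + 44^2/4) - 3*18
     = 0.039216 * 1416.62 - 54
     = 1.553922.
Step 4: Ties present; correction factor C = 1 - 18/(17^3 - 17) = 0.996324. Corrected H = 1.553922 / 0.996324 = 1.559656.
Step 5: Under H0, H ~ chi^2(3); p-value = 0.668572.
Step 6: alpha = 0.1. fail to reject H0.

H = 1.5597, df = 3, p = 0.668572, fail to reject H0.


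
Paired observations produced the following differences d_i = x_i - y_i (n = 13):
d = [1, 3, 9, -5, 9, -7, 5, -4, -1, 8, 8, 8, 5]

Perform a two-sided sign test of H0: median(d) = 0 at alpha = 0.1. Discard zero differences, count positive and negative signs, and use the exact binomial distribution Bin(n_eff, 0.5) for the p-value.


Step 1: Discard zero differences. Original n = 13; n_eff = number of nonzero differences = 13.
Nonzero differences (with sign): +1, +3, +9, -5, +9, -7, +5, -4, -1, +8, +8, +8, +5
Step 2: Count signs: positive = 9, negative = 4.
Step 3: Under H0: P(positive) = 0.5, so the number of positives S ~ Bin(13, 0.5).
Step 4: Two-sided exact p-value = sum of Bin(13,0.5) probabilities at or below the observed probability = 0.266846.
Step 5: alpha = 0.1. fail to reject H0.

n_eff = 13, pos = 9, neg = 4, p = 0.266846, fail to reject H0.


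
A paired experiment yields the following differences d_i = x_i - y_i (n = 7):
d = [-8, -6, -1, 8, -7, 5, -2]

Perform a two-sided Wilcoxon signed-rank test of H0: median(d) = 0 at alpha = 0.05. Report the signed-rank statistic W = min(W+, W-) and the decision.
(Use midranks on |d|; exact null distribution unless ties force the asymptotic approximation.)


Step 1: Drop any zero differences (none here) and take |d_i|.
|d| = [8, 6, 1, 8, 7, 5, 2]
Step 2: Midrank |d_i| (ties get averaged ranks).
ranks: |8|->6.5, |6|->4, |1|->1, |8|->6.5, |7|->5, |5|->3, |2|->2
Step 3: Attach original signs; sum ranks with positive sign and with negative sign.
W+ = 6.5 + 3 = 9.5
W- = 6.5 + 4 + 1 + 5 + 2 = 18.5
(Check: W+ + W- = 28 should equal n(n+1)/2 = 28.)
Step 4: Test statistic W = min(W+, W-) = 9.5.
Step 5: Ties in |d|, so use the tie-corrected normal approximation.
        E[W] = n(n+1)/4 = 7*8/4 = 14.
        Tie groups: |d|=8 (t=2); sum(t^3 - t) = 6.
        Var[W] = n(n+1)(2n+1)/24 - sum(t^3-t)/48 = 840/24 - 6/48 = 34.875.
        z = (W - E[W]) / sqrt(Var[W]) = (9.5 - 14) / 5.9055 = -0.7620.
        Two-sided p = 2*Phi(z) = 0.446060.
Step 6: alpha = 0.05. fail to reject H0.

W+ = 9.5, W- = 18.5, W = min = 9.5, p = 0.446060, fail to reject H0.


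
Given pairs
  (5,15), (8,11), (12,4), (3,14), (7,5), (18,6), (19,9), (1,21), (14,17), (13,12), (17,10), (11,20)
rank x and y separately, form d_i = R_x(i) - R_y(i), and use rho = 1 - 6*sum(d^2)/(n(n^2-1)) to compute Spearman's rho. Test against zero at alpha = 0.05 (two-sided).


Step 1: Rank x and y separately (midranks; no ties here).
rank(x): 5->3, 8->5, 12->7, 3->2, 7->4, 18->11, 19->12, 1->1, 14->9, 13->8, 17->10, 11->6
rank(y): 15->9, 11->6, 4->1, 14->8, 5->2, 6->3, 9->4, 21->12, 17->10, 12->7, 10->5, 20->11
Step 2: d_i = R_x(i) - R_y(i); compute d_i^2.
  (3-9)^2=36, (5-6)^2=1, (7-1)^2=36, (2-8)^2=36, (4-2)^2=4, (11-3)^2=64, (12-4)^2=64, (1-12)^2=121, (9-10)^2=1, (8-7)^2=1, (10-5)^2=25, (6-11)^2=25
sum(d^2) = 414.
Step 3: rho = 1 - 6*414 / (12*(12^2 - 1)) = 1 - 2484/1716 = -0.447552.
Step 4: Under H0, t = rho * sqrt((n-2)/(1-rho^2)) = -1.5826 ~ t(10).
Step 5: Two-sided p-value from the t-distribution with 10 df = 0.144586.
Step 6: alpha = 0.05. fail to reject H0.

rho = -0.4476, p = 0.144586, fail to reject H0 at alpha = 0.05.


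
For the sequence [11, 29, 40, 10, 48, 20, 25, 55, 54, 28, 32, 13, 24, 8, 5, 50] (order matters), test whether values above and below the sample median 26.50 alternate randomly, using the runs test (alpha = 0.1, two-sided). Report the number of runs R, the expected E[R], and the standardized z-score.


Step 1: Compute median = 26.50; label A = above, B = below.
Labels in order: BAABABBAAAABBBBA  (n_A = 8, n_B = 8)
Step 2: Count runs R = 8.
Step 3: Under H0 (random ordering), E[R] = 2*n_A*n_B/(n_A+n_B) + 1 = 2*8*8/16 + 1 = 9.0000.
        Var[R] = 2*n_A*n_B*(2*n_A*n_B - n_A - n_B) / ((n_A+n_B)^2 * (n_A+n_B-1)) = 14336/3840 = 3.7333.
        SD[R] = 1.9322.
Step 4: Continuity-corrected z = (R + 0.5 - E[R]) / SD[R] = (8 + 0.5 - 9.0000) / 1.9322 = -0.2588.
Step 5: Two-sided p-value via normal approximation = 2*(1 - Phi(|z|)) = 0.795809.
Step 6: alpha = 0.1. fail to reject H0.

R = 8, z = -0.2588, p = 0.795809, fail to reject H0.


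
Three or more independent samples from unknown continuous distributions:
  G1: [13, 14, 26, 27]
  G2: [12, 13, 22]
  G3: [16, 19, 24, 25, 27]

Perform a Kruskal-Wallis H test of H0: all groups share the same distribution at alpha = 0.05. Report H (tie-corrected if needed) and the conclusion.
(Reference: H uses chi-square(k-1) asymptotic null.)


Step 1: Combine all N = 12 observations and assign midranks.
sorted (value, group, rank): (12,G2,1), (13,G1,2.5), (13,G2,2.5), (14,G1,4), (16,G3,5), (19,G3,6), (22,G2,7), (24,G3,8), (25,G3,9), (26,G1,10), (27,G1,11.5), (27,G3,11.5)
Step 2: Sum ranks within each group.
R_1 = 28 (n_1 = 4)
R_2 = 10.5 (n_2 = 3)
R_3 = 39.5 (n_3 = 5)
Step 3: H = 12/(N(N+1)) * sum(R_i^2/n_i) - 3(N+1)
     = 12/(12*13) * (28^2/4 + 10.5^2/3 + 39.5^2/5) - 3*13
     = 0.076923 * 544.8 - 39
     = 2.907692.
Step 4: Ties present; correction factor C = 1 - 12/(12^3 - 12) = 0.993007. Corrected H = 2.907692 / 0.993007 = 2.928169.
Step 5: Under H0, H ~ chi^2(2); p-value = 0.231290.
Step 6: alpha = 0.05. fail to reject H0.

H = 2.9282, df = 2, p = 0.231290, fail to reject H0.


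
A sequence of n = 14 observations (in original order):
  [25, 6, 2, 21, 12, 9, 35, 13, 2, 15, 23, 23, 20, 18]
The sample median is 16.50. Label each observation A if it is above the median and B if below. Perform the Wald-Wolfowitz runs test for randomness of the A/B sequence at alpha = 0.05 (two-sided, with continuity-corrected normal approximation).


Step 1: Compute median = 16.50; label A = above, B = below.
Labels in order: ABBABBABBBAAAA  (n_A = 7, n_B = 7)
Step 2: Count runs R = 7.
Step 3: Under H0 (random ordering), E[R] = 2*n_A*n_B/(n_A+n_B) + 1 = 2*7*7/14 + 1 = 8.0000.
        Var[R] = 2*n_A*n_B*(2*n_A*n_B - n_A - n_B) / ((n_A+n_B)^2 * (n_A+n_B-1)) = 8232/2548 = 3.2308.
        SD[R] = 1.7974.
Step 4: Continuity-corrected z = (R + 0.5 - E[R]) / SD[R] = (7 + 0.5 - 8.0000) / 1.7974 = -0.2782.
Step 5: Two-sided p-value via normal approximation = 2*(1 - Phi(|z|)) = 0.780879.
Step 6: alpha = 0.05. fail to reject H0.

R = 7, z = -0.2782, p = 0.780879, fail to reject H0.


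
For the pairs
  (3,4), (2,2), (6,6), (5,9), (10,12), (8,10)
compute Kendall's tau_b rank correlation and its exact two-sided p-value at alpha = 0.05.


Step 1: Enumerate the 15 unordered pairs (i,j) with i<j and classify each by sign(x_j-x_i) * sign(y_j-y_i).
  (1,2):dx=-1,dy=-2->C; (1,3):dx=+3,dy=+2->C; (1,4):dx=+2,dy=+5->C; (1,5):dx=+7,dy=+8->C
  (1,6):dx=+5,dy=+6->C; (2,3):dx=+4,dy=+4->C; (2,4):dx=+3,dy=+7->C; (2,5):dx=+8,dy=+10->C
  (2,6):dx=+6,dy=+8->C; (3,4):dx=-1,dy=+3->D; (3,5):dx=+4,dy=+6->C; (3,6):dx=+2,dy=+4->C
  (4,5):dx=+5,dy=+3->C; (4,6):dx=+3,dy=+1->C; (5,6):dx=-2,dy=-2->C
Step 2: C = 14, D = 1, total pairs = 15.
Step 3: tau = (C - D)/(n(n-1)/2) = (14 - 1)/15 = 0.866667.
Step 4: Exact two-sided p-value (enumerate n! = 720 permutations of y under H0): p = 0.016667.
Step 5: alpha = 0.05. reject H0.

tau_b = 0.8667 (C=14, D=1), p = 0.016667, reject H0.


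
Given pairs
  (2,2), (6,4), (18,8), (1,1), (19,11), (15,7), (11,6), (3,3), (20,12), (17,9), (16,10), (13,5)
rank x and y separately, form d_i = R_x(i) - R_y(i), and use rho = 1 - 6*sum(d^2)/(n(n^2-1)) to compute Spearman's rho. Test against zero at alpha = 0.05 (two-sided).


Step 1: Rank x and y separately (midranks; no ties here).
rank(x): 2->2, 6->4, 18->10, 1->1, 19->11, 15->7, 11->5, 3->3, 20->12, 17->9, 16->8, 13->6
rank(y): 2->2, 4->4, 8->8, 1->1, 11->11, 7->7, 6->6, 3->3, 12->12, 9->9, 10->10, 5->5
Step 2: d_i = R_x(i) - R_y(i); compute d_i^2.
  (2-2)^2=0, (4-4)^2=0, (10-8)^2=4, (1-1)^2=0, (11-11)^2=0, (7-7)^2=0, (5-6)^2=1, (3-3)^2=0, (12-12)^2=0, (9-9)^2=0, (8-10)^2=4, (6-5)^2=1
sum(d^2) = 10.
Step 3: rho = 1 - 6*10 / (12*(12^2 - 1)) = 1 - 60/1716 = 0.965035.
Step 4: Under H0, t = rho * sqrt((n-2)/(1-rho^2)) = 11.6424 ~ t(10).
Step 5: Two-sided p-value from the t-distribution with 10 df = 0.000000.
Step 6: alpha = 0.05. reject H0.

rho = 0.9650, p = 0.000000, reject H0 at alpha = 0.05.


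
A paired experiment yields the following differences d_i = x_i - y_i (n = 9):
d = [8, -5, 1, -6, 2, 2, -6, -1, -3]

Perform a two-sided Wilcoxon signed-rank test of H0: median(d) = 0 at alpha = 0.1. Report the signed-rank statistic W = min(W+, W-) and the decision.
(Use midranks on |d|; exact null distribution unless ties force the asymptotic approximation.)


Step 1: Drop any zero differences (none here) and take |d_i|.
|d| = [8, 5, 1, 6, 2, 2, 6, 1, 3]
Step 2: Midrank |d_i| (ties get averaged ranks).
ranks: |8|->9, |5|->6, |1|->1.5, |6|->7.5, |2|->3.5, |2|->3.5, |6|->7.5, |1|->1.5, |3|->5
Step 3: Attach original signs; sum ranks with positive sign and with negative sign.
W+ = 9 + 1.5 + 3.5 + 3.5 = 17.5
W- = 6 + 7.5 + 7.5 + 1.5 + 5 = 27.5
(Check: W+ + W- = 45 should equal n(n+1)/2 = 45.)
Step 4: Test statistic W = min(W+, W-) = 17.5.
Step 5: Ties in |d|, so use the tie-corrected normal approximation.
        E[W] = n(n+1)/4 = 9*10/4 = 22.5.
        Tie groups: |d|=1 (t=2), |d|=2 (t=2), |d|=6 (t=2); sum(t^3 - t) = 18.
        Var[W] = n(n+1)(2n+1)/24 - sum(t^3-t)/48 = 1710/24 - 18/48 = 70.875.
        z = (W - E[W]) / sqrt(Var[W]) = (17.5 - 22.5) / 8.4187 = -0.5939.
        Two-sided p = 2*Phi(z) = 0.552570.
Step 6: alpha = 0.1. fail to reject H0.

W+ = 17.5, W- = 27.5, W = min = 17.5, p = 0.552570, fail to reject H0.


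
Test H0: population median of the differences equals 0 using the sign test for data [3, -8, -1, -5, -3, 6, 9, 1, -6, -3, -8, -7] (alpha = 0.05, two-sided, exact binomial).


Step 1: Discard zero differences. Original n = 12; n_eff = number of nonzero differences = 12.
Nonzero differences (with sign): +3, -8, -1, -5, -3, +6, +9, +1, -6, -3, -8, -7
Step 2: Count signs: positive = 4, negative = 8.
Step 3: Under H0: P(positive) = 0.5, so the number of positives S ~ Bin(12, 0.5).
Step 4: Two-sided exact p-value = sum of Bin(12,0.5) probabilities at or below the observed probability = 0.387695.
Step 5: alpha = 0.05. fail to reject H0.

n_eff = 12, pos = 4, neg = 8, p = 0.387695, fail to reject H0.


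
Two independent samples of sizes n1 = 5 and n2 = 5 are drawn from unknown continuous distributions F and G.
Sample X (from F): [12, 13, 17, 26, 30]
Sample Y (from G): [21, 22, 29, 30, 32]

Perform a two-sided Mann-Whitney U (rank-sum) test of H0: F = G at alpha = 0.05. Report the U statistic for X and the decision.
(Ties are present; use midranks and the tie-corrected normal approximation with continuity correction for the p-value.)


Step 1: Combine and sort all 10 observations; assign midranks.
sorted (value, group): (12,X), (13,X), (17,X), (21,Y), (22,Y), (26,X), (29,Y), (30,X), (30,Y), (32,Y)
ranks: 12->1, 13->2, 17->3, 21->4, 22->5, 26->6, 29->7, 30->8.5, 30->8.5, 32->10
Step 2: Rank sum for X: R1 = 1 + 2 + 3 + 6 + 8.5 = 20.5.
Step 3: U_X = R1 - n1(n1+1)/2 = 20.5 - 5*6/2 = 20.5 - 15 = 5.5.
       U_Y = n1*n2 - U_X = 25 - 5.5 = 19.5.
Step 4: Ties are present, so use the tie-corrected normal approximation (with continuity correction) for the p-value.
Step 5: p-value = 0.173217; compare to alpha = 0.05. fail to reject H0.

U_X = 5.5, p = 0.173217, fail to reject H0 at alpha = 0.05.


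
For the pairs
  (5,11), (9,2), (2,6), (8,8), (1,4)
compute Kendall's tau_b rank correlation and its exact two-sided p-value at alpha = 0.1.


Step 1: Enumerate the 10 unordered pairs (i,j) with i<j and classify each by sign(x_j-x_i) * sign(y_j-y_i).
  (1,2):dx=+4,dy=-9->D; (1,3):dx=-3,dy=-5->C; (1,4):dx=+3,dy=-3->D; (1,5):dx=-4,dy=-7->C
  (2,3):dx=-7,dy=+4->D; (2,4):dx=-1,dy=+6->D; (2,5):dx=-8,dy=+2->D; (3,4):dx=+6,dy=+2->C
  (3,5):dx=-1,dy=-2->C; (4,5):dx=-7,dy=-4->C
Step 2: C = 5, D = 5, total pairs = 10.
Step 3: tau = (C - D)/(n(n-1)/2) = (5 - 5)/10 = 0.000000.
Step 4: Exact two-sided p-value (enumerate n! = 120 permutations of y under H0): p = 1.000000.
Step 5: alpha = 0.1. fail to reject H0.

tau_b = 0.0000 (C=5, D=5), p = 1.000000, fail to reject H0.


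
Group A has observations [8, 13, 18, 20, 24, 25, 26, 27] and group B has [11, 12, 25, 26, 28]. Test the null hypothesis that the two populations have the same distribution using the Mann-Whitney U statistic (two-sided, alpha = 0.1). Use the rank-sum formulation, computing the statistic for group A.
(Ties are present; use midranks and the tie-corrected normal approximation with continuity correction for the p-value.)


Step 1: Combine and sort all 13 observations; assign midranks.
sorted (value, group): (8,X), (11,Y), (12,Y), (13,X), (18,X), (20,X), (24,X), (25,X), (25,Y), (26,X), (26,Y), (27,X), (28,Y)
ranks: 8->1, 11->2, 12->3, 13->4, 18->5, 20->6, 24->7, 25->8.5, 25->8.5, 26->10.5, 26->10.5, 27->12, 28->13
Step 2: Rank sum for X: R1 = 1 + 4 + 5 + 6 + 7 + 8.5 + 10.5 + 12 = 54.
Step 3: U_X = R1 - n1(n1+1)/2 = 54 - 8*9/2 = 54 - 36 = 18.
       U_Y = n1*n2 - U_X = 40 - 18 = 22.
Step 4: Ties are present, so use the tie-corrected normal approximation (with continuity correction) for the p-value.
Step 5: p-value = 0.825728; compare to alpha = 0.1. fail to reject H0.

U_X = 18, p = 0.825728, fail to reject H0 at alpha = 0.1.


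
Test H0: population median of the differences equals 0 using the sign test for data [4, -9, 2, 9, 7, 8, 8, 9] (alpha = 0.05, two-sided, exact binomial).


Step 1: Discard zero differences. Original n = 8; n_eff = number of nonzero differences = 8.
Nonzero differences (with sign): +4, -9, +2, +9, +7, +8, +8, +9
Step 2: Count signs: positive = 7, negative = 1.
Step 3: Under H0: P(positive) = 0.5, so the number of positives S ~ Bin(8, 0.5).
Step 4: Two-sided exact p-value = sum of Bin(8,0.5) probabilities at or below the observed probability = 0.070312.
Step 5: alpha = 0.05. fail to reject H0.

n_eff = 8, pos = 7, neg = 1, p = 0.070312, fail to reject H0.


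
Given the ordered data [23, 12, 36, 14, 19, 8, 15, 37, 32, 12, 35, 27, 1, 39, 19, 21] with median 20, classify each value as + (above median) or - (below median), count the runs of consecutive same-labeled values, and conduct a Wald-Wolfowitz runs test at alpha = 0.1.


Step 1: Compute median = 20; label A = above, B = below.
Labels in order: ABABBBBAABAABABA  (n_A = 8, n_B = 8)
Step 2: Count runs R = 11.
Step 3: Under H0 (random ordering), E[R] = 2*n_A*n_B/(n_A+n_B) + 1 = 2*8*8/16 + 1 = 9.0000.
        Var[R] = 2*n_A*n_B*(2*n_A*n_B - n_A - n_B) / ((n_A+n_B)^2 * (n_A+n_B-1)) = 14336/3840 = 3.7333.
        SD[R] = 1.9322.
Step 4: Continuity-corrected z = (R - 0.5 - E[R]) / SD[R] = (11 - 0.5 - 9.0000) / 1.9322 = 0.7763.
Step 5: Two-sided p-value via normal approximation = 2*(1 - Phi(|z|)) = 0.437558.
Step 6: alpha = 0.1. fail to reject H0.

R = 11, z = 0.7763, p = 0.437558, fail to reject H0.


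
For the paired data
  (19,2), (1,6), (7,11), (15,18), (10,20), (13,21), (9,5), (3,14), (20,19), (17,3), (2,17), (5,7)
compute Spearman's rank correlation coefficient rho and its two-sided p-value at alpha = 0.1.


Step 1: Rank x and y separately (midranks; no ties here).
rank(x): 19->11, 1->1, 7->5, 15->9, 10->7, 13->8, 9->6, 3->3, 20->12, 17->10, 2->2, 5->4
rank(y): 2->1, 6->4, 11->6, 18->9, 20->11, 21->12, 5->3, 14->7, 19->10, 3->2, 17->8, 7->5
Step 2: d_i = R_x(i) - R_y(i); compute d_i^2.
  (11-1)^2=100, (1-4)^2=9, (5-6)^2=1, (9-9)^2=0, (7-11)^2=16, (8-12)^2=16, (6-3)^2=9, (3-7)^2=16, (12-10)^2=4, (10-2)^2=64, (2-8)^2=36, (4-5)^2=1
sum(d^2) = 272.
Step 3: rho = 1 - 6*272 / (12*(12^2 - 1)) = 1 - 1632/1716 = 0.048951.
Step 4: Under H0, t = rho * sqrt((n-2)/(1-rho^2)) = 0.1550 ~ t(10).
Step 5: Two-sided p-value from the t-distribution with 10 df = 0.879919.
Step 6: alpha = 0.1. fail to reject H0.

rho = 0.0490, p = 0.879919, fail to reject H0 at alpha = 0.1.


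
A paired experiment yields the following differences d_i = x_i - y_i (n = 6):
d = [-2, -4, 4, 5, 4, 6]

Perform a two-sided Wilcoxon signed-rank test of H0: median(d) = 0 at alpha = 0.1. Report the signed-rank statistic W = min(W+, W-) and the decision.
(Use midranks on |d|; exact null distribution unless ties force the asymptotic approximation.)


Step 1: Drop any zero differences (none here) and take |d_i|.
|d| = [2, 4, 4, 5, 4, 6]
Step 2: Midrank |d_i| (ties get averaged ranks).
ranks: |2|->1, |4|->3, |4|->3, |5|->5, |4|->3, |6|->6
Step 3: Attach original signs; sum ranks with positive sign and with negative sign.
W+ = 3 + 5 + 3 + 6 = 17
W- = 1 + 3 = 4
(Check: W+ + W- = 21 should equal n(n+1)/2 = 21.)
Step 4: Test statistic W = min(W+, W-) = 4.
Step 5: Ties in |d|, so use the tie-corrected normal approximation.
        E[W] = n(n+1)/4 = 6*7/4 = 10.5.
        Tie groups: |d|=4 (t=3); sum(t^3 - t) = 24.
        Var[W] = n(n+1)(2n+1)/24 - sum(t^3-t)/48 = 546/24 - 24/48 = 22.25.
        z = (W - E[W]) / sqrt(Var[W]) = (4 - 10.5) / 4.7170 = -1.3780.
        Two-sided p = 2*Phi(z) = 0.168204.
Step 6: alpha = 0.1. fail to reject H0.

W+ = 17, W- = 4, W = min = 4, p = 0.168204, fail to reject H0.


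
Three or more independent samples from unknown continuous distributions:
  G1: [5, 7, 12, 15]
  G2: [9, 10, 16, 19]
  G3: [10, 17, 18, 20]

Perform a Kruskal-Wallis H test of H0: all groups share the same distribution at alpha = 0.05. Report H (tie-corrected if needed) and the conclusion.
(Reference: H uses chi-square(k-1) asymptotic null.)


Step 1: Combine all N = 12 observations and assign midranks.
sorted (value, group, rank): (5,G1,1), (7,G1,2), (9,G2,3), (10,G2,4.5), (10,G3,4.5), (12,G1,6), (15,G1,7), (16,G2,8), (17,G3,9), (18,G3,10), (19,G2,11), (20,G3,12)
Step 2: Sum ranks within each group.
R_1 = 16 (n_1 = 4)
R_2 = 26.5 (n_2 = 4)
R_3 = 35.5 (n_3 = 4)
Step 3: H = 12/(N(N+1)) * sum(R_i^2/n_i) - 3(N+1)
     = 12/(12*13) * (16^2/4 + 26.5^2/4 + 35.5^2/4) - 3*13
     = 0.076923 * 554.625 - 39
     = 3.663462.
Step 4: Ties present; correction factor C = 1 - 6/(12^3 - 12) = 0.996503. Corrected H = 3.663462 / 0.996503 = 3.676316.
Step 5: Under H0, H ~ chi^2(2); p-value = 0.159110.
Step 6: alpha = 0.05. fail to reject H0.

H = 3.6763, df = 2, p = 0.159110, fail to reject H0.


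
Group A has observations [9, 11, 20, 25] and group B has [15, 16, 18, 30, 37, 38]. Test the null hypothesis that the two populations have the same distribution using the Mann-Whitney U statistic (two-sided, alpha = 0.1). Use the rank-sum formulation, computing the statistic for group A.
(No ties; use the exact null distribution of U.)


Step 1: Combine and sort all 10 observations; assign midranks.
sorted (value, group): (9,X), (11,X), (15,Y), (16,Y), (18,Y), (20,X), (25,X), (30,Y), (37,Y), (38,Y)
ranks: 9->1, 11->2, 15->3, 16->4, 18->5, 20->6, 25->7, 30->8, 37->9, 38->10
Step 2: Rank sum for X: R1 = 1 + 2 + 6 + 7 = 16.
Step 3: U_X = R1 - n1(n1+1)/2 = 16 - 4*5/2 = 16 - 10 = 6.
       U_Y = n1*n2 - U_X = 24 - 6 = 18.
Step 4: No ties, so the exact null distribution of U (based on enumerating the C(10,4) = 210 equally likely rank assignments) gives the two-sided p-value.
Step 5: p-value = 0.257143; compare to alpha = 0.1. fail to reject H0.

U_X = 6, p = 0.257143, fail to reject H0 at alpha = 0.1.


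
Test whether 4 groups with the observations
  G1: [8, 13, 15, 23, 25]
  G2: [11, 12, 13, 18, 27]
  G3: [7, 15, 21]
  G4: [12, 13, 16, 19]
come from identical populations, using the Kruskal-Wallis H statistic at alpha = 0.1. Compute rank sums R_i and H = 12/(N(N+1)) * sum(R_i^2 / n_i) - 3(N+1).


Step 1: Combine all N = 17 observations and assign midranks.
sorted (value, group, rank): (7,G3,1), (8,G1,2), (11,G2,3), (12,G2,4.5), (12,G4,4.5), (13,G1,7), (13,G2,7), (13,G4,7), (15,G1,9.5), (15,G3,9.5), (16,G4,11), (18,G2,12), (19,G4,13), (21,G3,14), (23,G1,15), (25,G1,16), (27,G2,17)
Step 2: Sum ranks within each group.
R_1 = 49.5 (n_1 = 5)
R_2 = 43.5 (n_2 = 5)
R_3 = 24.5 (n_3 = 3)
R_4 = 35.5 (n_4 = 4)
Step 3: H = 12/(N(N+1)) * sum(R_i^2/n_i) - 3(N+1)
     = 12/(17*18) * (49.5^2/5 + 43.5^2/5 + 24.5^2/3 + 35.5^2/4) - 3*18
     = 0.039216 * 1383.65 - 54
     = 0.260621.
Step 4: Ties present; correction factor C = 1 - 36/(17^3 - 17) = 0.992647. Corrected H = 0.260621 / 0.992647 = 0.262551.
Step 5: Under H0, H ~ chi^2(3); p-value = 0.966910.
Step 6: alpha = 0.1. fail to reject H0.

H = 0.2626, df = 3, p = 0.966910, fail to reject H0.


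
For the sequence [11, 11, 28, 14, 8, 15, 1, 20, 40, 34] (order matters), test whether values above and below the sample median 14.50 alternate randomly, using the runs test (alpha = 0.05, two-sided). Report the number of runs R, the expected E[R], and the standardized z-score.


Step 1: Compute median = 14.50; label A = above, B = below.
Labels in order: BBABBABAAA  (n_A = 5, n_B = 5)
Step 2: Count runs R = 6.
Step 3: Under H0 (random ordering), E[R] = 2*n_A*n_B/(n_A+n_B) + 1 = 2*5*5/10 + 1 = 6.0000.
        Var[R] = 2*n_A*n_B*(2*n_A*n_B - n_A - n_B) / ((n_A+n_B)^2 * (n_A+n_B-1)) = 2000/900 = 2.2222.
        SD[R] = 1.4907.
Step 4: R = E[R], so z = 0 with no continuity correction.
Step 5: Two-sided p-value via normal approximation = 2*(1 - Phi(|z|)) = 1.000000.
Step 6: alpha = 0.05. fail to reject H0.

R = 6, z = 0.0000, p = 1.000000, fail to reject H0.


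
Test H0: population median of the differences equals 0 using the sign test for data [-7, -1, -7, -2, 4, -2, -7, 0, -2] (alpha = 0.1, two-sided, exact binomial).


Step 1: Discard zero differences. Original n = 9; n_eff = number of nonzero differences = 8.
Nonzero differences (with sign): -7, -1, -7, -2, +4, -2, -7, -2
Step 2: Count signs: positive = 1, negative = 7.
Step 3: Under H0: P(positive) = 0.5, so the number of positives S ~ Bin(8, 0.5).
Step 4: Two-sided exact p-value = sum of Bin(8,0.5) probabilities at or below the observed probability = 0.070312.
Step 5: alpha = 0.1. reject H0.

n_eff = 8, pos = 1, neg = 7, p = 0.070312, reject H0.


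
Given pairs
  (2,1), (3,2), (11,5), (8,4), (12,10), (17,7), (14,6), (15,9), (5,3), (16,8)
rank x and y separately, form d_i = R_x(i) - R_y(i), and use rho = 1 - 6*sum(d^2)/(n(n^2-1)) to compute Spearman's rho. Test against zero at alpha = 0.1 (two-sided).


Step 1: Rank x and y separately (midranks; no ties here).
rank(x): 2->1, 3->2, 11->5, 8->4, 12->6, 17->10, 14->7, 15->8, 5->3, 16->9
rank(y): 1->1, 2->2, 5->5, 4->4, 10->10, 7->7, 6->6, 9->9, 3->3, 8->8
Step 2: d_i = R_x(i) - R_y(i); compute d_i^2.
  (1-1)^2=0, (2-2)^2=0, (5-5)^2=0, (4-4)^2=0, (6-10)^2=16, (10-7)^2=9, (7-6)^2=1, (8-9)^2=1, (3-3)^2=0, (9-8)^2=1
sum(d^2) = 28.
Step 3: rho = 1 - 6*28 / (10*(10^2 - 1)) = 1 - 168/990 = 0.830303.
Step 4: Under H0, t = rho * sqrt((n-2)/(1-rho^2)) = 4.2139 ~ t(8).
Step 5: Two-sided p-value from the t-distribution with 8 df = 0.002940.
Step 6: alpha = 0.1. reject H0.

rho = 0.8303, p = 0.002940, reject H0 at alpha = 0.1.


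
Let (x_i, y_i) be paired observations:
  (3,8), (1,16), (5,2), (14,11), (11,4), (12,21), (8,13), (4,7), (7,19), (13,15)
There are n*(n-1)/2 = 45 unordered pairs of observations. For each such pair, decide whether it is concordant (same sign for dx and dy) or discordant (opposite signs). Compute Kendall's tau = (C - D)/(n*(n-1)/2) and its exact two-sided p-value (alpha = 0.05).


Step 1: Enumerate the 45 unordered pairs (i,j) with i<j and classify each by sign(x_j-x_i) * sign(y_j-y_i).
  (1,2):dx=-2,dy=+8->D; (1,3):dx=+2,dy=-6->D; (1,4):dx=+11,dy=+3->C; (1,5):dx=+8,dy=-4->D
  (1,6):dx=+9,dy=+13->C; (1,7):dx=+5,dy=+5->C; (1,8):dx=+1,dy=-1->D; (1,9):dx=+4,dy=+11->C
  (1,10):dx=+10,dy=+7->C; (2,3):dx=+4,dy=-14->D; (2,4):dx=+13,dy=-5->D; (2,5):dx=+10,dy=-12->D
  (2,6):dx=+11,dy=+5->C; (2,7):dx=+7,dy=-3->D; (2,8):dx=+3,dy=-9->D; (2,9):dx=+6,dy=+3->C
  (2,10):dx=+12,dy=-1->D; (3,4):dx=+9,dy=+9->C; (3,5):dx=+6,dy=+2->C; (3,6):dx=+7,dy=+19->C
  (3,7):dx=+3,dy=+11->C; (3,8):dx=-1,dy=+5->D; (3,9):dx=+2,dy=+17->C; (3,10):dx=+8,dy=+13->C
  (4,5):dx=-3,dy=-7->C; (4,6):dx=-2,dy=+10->D; (4,7):dx=-6,dy=+2->D; (4,8):dx=-10,dy=-4->C
  (4,9):dx=-7,dy=+8->D; (4,10):dx=-1,dy=+4->D; (5,6):dx=+1,dy=+17->C; (5,7):dx=-3,dy=+9->D
  (5,8):dx=-7,dy=+3->D; (5,9):dx=-4,dy=+15->D; (5,10):dx=+2,dy=+11->C; (6,7):dx=-4,dy=-8->C
  (6,8):dx=-8,dy=-14->C; (6,9):dx=-5,dy=-2->C; (6,10):dx=+1,dy=-6->D; (7,8):dx=-4,dy=-6->C
  (7,9):dx=-1,dy=+6->D; (7,10):dx=+5,dy=+2->C; (8,9):dx=+3,dy=+12->C; (8,10):dx=+9,dy=+8->C
  (9,10):dx=+6,dy=-4->D
Step 2: C = 24, D = 21, total pairs = 45.
Step 3: tau = (C - D)/(n(n-1)/2) = (24 - 21)/45 = 0.066667.
Step 4: Exact two-sided p-value (enumerate n! = 3628800 permutations of y under H0): p = 0.861801.
Step 5: alpha = 0.05. fail to reject H0.

tau_b = 0.0667 (C=24, D=21), p = 0.861801, fail to reject H0.


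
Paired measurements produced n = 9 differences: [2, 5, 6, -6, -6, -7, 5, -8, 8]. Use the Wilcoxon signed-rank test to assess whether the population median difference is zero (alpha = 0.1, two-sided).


Step 1: Drop any zero differences (none here) and take |d_i|.
|d| = [2, 5, 6, 6, 6, 7, 5, 8, 8]
Step 2: Midrank |d_i| (ties get averaged ranks).
ranks: |2|->1, |5|->2.5, |6|->5, |6|->5, |6|->5, |7|->7, |5|->2.5, |8|->8.5, |8|->8.5
Step 3: Attach original signs; sum ranks with positive sign and with negative sign.
W+ = 1 + 2.5 + 5 + 2.5 + 8.5 = 19.5
W- = 5 + 5 + 7 + 8.5 = 25.5
(Check: W+ + W- = 45 should equal n(n+1)/2 = 45.)
Step 4: Test statistic W = min(W+, W-) = 19.5.
Step 5: Ties in |d|, so use the tie-corrected normal approximation.
        E[W] = n(n+1)/4 = 9*10/4 = 22.5.
        Tie groups: |d|=5 (t=2), |d|=6 (t=3), |d|=8 (t=2); sum(t^3 - t) = 36.
        Var[W] = n(n+1)(2n+1)/24 - sum(t^3-t)/48 = 1710/24 - 36/48 = 70.5.
        z = (W - E[W]) / sqrt(Var[W]) = (19.5 - 22.5) / 8.3964 = -0.3573.
        Two-sided p = 2*Phi(z) = 0.720871.
Step 6: alpha = 0.1. fail to reject H0.

W+ = 19.5, W- = 25.5, W = min = 19.5, p = 0.720871, fail to reject H0.


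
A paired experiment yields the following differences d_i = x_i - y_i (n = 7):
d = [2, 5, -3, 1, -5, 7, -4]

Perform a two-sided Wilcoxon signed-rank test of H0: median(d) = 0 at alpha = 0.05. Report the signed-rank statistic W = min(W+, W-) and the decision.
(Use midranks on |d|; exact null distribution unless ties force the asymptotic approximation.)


Step 1: Drop any zero differences (none here) and take |d_i|.
|d| = [2, 5, 3, 1, 5, 7, 4]
Step 2: Midrank |d_i| (ties get averaged ranks).
ranks: |2|->2, |5|->5.5, |3|->3, |1|->1, |5|->5.5, |7|->7, |4|->4
Step 3: Attach original signs; sum ranks with positive sign and with negative sign.
W+ = 2 + 5.5 + 1 + 7 = 15.5
W- = 3 + 5.5 + 4 = 12.5
(Check: W+ + W- = 28 should equal n(n+1)/2 = 28.)
Step 4: Test statistic W = min(W+, W-) = 12.5.
Step 5: Ties in |d|, so use the tie-corrected normal approximation.
        E[W] = n(n+1)/4 = 7*8/4 = 14.
        Tie groups: |d|=5 (t=2); sum(t^3 - t) = 6.
        Var[W] = n(n+1)(2n+1)/24 - sum(t^3-t)/48 = 840/24 - 6/48 = 34.875.
        z = (W - E[W]) / sqrt(Var[W]) = (12.5 - 14) / 5.9055 = -0.2540.
        Two-sided p = 2*Phi(z) = 0.799495.
Step 6: alpha = 0.05. fail to reject H0.

W+ = 15.5, W- = 12.5, W = min = 12.5, p = 0.799495, fail to reject H0.


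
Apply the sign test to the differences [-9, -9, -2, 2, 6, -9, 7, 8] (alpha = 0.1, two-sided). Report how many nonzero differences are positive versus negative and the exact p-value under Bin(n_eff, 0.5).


Step 1: Discard zero differences. Original n = 8; n_eff = number of nonzero differences = 8.
Nonzero differences (with sign): -9, -9, -2, +2, +6, -9, +7, +8
Step 2: Count signs: positive = 4, negative = 4.
Step 3: Under H0: P(positive) = 0.5, so the number of positives S ~ Bin(8, 0.5).
Step 4: Two-sided exact p-value = sum of Bin(8,0.5) probabilities at or below the observed probability = 1.000000.
Step 5: alpha = 0.1. fail to reject H0.

n_eff = 8, pos = 4, neg = 4, p = 1.000000, fail to reject H0.


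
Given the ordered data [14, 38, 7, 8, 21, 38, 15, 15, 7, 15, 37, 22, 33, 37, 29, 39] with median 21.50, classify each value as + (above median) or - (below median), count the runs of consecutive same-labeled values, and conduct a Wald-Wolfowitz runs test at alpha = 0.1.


Step 1: Compute median = 21.50; label A = above, B = below.
Labels in order: BABBBABBBBAAAAAA  (n_A = 8, n_B = 8)
Step 2: Count runs R = 6.
Step 3: Under H0 (random ordering), E[R] = 2*n_A*n_B/(n_A+n_B) + 1 = 2*8*8/16 + 1 = 9.0000.
        Var[R] = 2*n_A*n_B*(2*n_A*n_B - n_A - n_B) / ((n_A+n_B)^2 * (n_A+n_B-1)) = 14336/3840 = 3.7333.
        SD[R] = 1.9322.
Step 4: Continuity-corrected z = (R + 0.5 - E[R]) / SD[R] = (6 + 0.5 - 9.0000) / 1.9322 = -1.2939.
Step 5: Two-sided p-value via normal approximation = 2*(1 - Phi(|z|)) = 0.195709.
Step 6: alpha = 0.1. fail to reject H0.

R = 6, z = -1.2939, p = 0.195709, fail to reject H0.


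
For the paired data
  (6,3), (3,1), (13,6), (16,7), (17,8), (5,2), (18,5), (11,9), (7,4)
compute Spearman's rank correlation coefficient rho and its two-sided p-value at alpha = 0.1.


Step 1: Rank x and y separately (midranks; no ties here).
rank(x): 6->3, 3->1, 13->6, 16->7, 17->8, 5->2, 18->9, 11->5, 7->4
rank(y): 3->3, 1->1, 6->6, 7->7, 8->8, 2->2, 5->5, 9->9, 4->4
Step 2: d_i = R_x(i) - R_y(i); compute d_i^2.
  (3-3)^2=0, (1-1)^2=0, (6-6)^2=0, (7-7)^2=0, (8-8)^2=0, (2-2)^2=0, (9-5)^2=16, (5-9)^2=16, (4-4)^2=0
sum(d^2) = 32.
Step 3: rho = 1 - 6*32 / (9*(9^2 - 1)) = 1 - 192/720 = 0.733333.
Step 4: Under H0, t = rho * sqrt((n-2)/(1-rho^2)) = 2.8538 ~ t(7).
Step 5: Two-sided p-value from the t-distribution with 7 df = 0.024554.
Step 6: alpha = 0.1. reject H0.

rho = 0.7333, p = 0.024554, reject H0 at alpha = 0.1.


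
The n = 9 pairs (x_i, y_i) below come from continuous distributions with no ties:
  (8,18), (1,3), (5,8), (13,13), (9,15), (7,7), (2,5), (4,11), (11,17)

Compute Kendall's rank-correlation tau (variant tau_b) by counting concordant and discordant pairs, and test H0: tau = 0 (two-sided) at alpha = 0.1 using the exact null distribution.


Step 1: Enumerate the 36 unordered pairs (i,j) with i<j and classify each by sign(x_j-x_i) * sign(y_j-y_i).
  (1,2):dx=-7,dy=-15->C; (1,3):dx=-3,dy=-10->C; (1,4):dx=+5,dy=-5->D; (1,5):dx=+1,dy=-3->D
  (1,6):dx=-1,dy=-11->C; (1,7):dx=-6,dy=-13->C; (1,8):dx=-4,dy=-7->C; (1,9):dx=+3,dy=-1->D
  (2,3):dx=+4,dy=+5->C; (2,4):dx=+12,dy=+10->C; (2,5):dx=+8,dy=+12->C; (2,6):dx=+6,dy=+4->C
  (2,7):dx=+1,dy=+2->C; (2,8):dx=+3,dy=+8->C; (2,9):dx=+10,dy=+14->C; (3,4):dx=+8,dy=+5->C
  (3,5):dx=+4,dy=+7->C; (3,6):dx=+2,dy=-1->D; (3,7):dx=-3,dy=-3->C; (3,8):dx=-1,dy=+3->D
  (3,9):dx=+6,dy=+9->C; (4,5):dx=-4,dy=+2->D; (4,6):dx=-6,dy=-6->C; (4,7):dx=-11,dy=-8->C
  (4,8):dx=-9,dy=-2->C; (4,9):dx=-2,dy=+4->D; (5,6):dx=-2,dy=-8->C; (5,7):dx=-7,dy=-10->C
  (5,8):dx=-5,dy=-4->C; (5,9):dx=+2,dy=+2->C; (6,7):dx=-5,dy=-2->C; (6,8):dx=-3,dy=+4->D
  (6,9):dx=+4,dy=+10->C; (7,8):dx=+2,dy=+6->C; (7,9):dx=+9,dy=+12->C; (8,9):dx=+7,dy=+6->C
Step 2: C = 28, D = 8, total pairs = 36.
Step 3: tau = (C - D)/(n(n-1)/2) = (28 - 8)/36 = 0.555556.
Step 4: Exact two-sided p-value (enumerate n! = 362880 permutations of y under H0): p = 0.044615.
Step 5: alpha = 0.1. reject H0.

tau_b = 0.5556 (C=28, D=8), p = 0.044615, reject H0.


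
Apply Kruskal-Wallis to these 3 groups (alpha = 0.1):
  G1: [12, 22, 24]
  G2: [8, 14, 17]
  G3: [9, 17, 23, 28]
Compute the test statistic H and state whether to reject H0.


Step 1: Combine all N = 10 observations and assign midranks.
sorted (value, group, rank): (8,G2,1), (9,G3,2), (12,G1,3), (14,G2,4), (17,G2,5.5), (17,G3,5.5), (22,G1,7), (23,G3,8), (24,G1,9), (28,G3,10)
Step 2: Sum ranks within each group.
R_1 = 19 (n_1 = 3)
R_2 = 10.5 (n_2 = 3)
R_3 = 25.5 (n_3 = 4)
Step 3: H = 12/(N(N+1)) * sum(R_i^2/n_i) - 3(N+1)
     = 12/(10*11) * (19^2/3 + 10.5^2/3 + 25.5^2/4) - 3*11
     = 0.109091 * 319.646 - 33
     = 1.870455.
Step 4: Ties present; correction factor C = 1 - 6/(10^3 - 10) = 0.993939. Corrected H = 1.870455 / 0.993939 = 1.881860.
Step 5: Under H0, H ~ chi^2(2); p-value = 0.390265.
Step 6: alpha = 0.1. fail to reject H0.

H = 1.8819, df = 2, p = 0.390265, fail to reject H0.


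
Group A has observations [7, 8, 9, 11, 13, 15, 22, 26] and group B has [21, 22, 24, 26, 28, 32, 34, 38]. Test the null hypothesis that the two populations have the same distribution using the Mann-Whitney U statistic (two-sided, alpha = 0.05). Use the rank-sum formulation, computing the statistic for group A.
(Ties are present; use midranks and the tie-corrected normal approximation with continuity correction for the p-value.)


Step 1: Combine and sort all 16 observations; assign midranks.
sorted (value, group): (7,X), (8,X), (9,X), (11,X), (13,X), (15,X), (21,Y), (22,X), (22,Y), (24,Y), (26,X), (26,Y), (28,Y), (32,Y), (34,Y), (38,Y)
ranks: 7->1, 8->2, 9->3, 11->4, 13->5, 15->6, 21->7, 22->8.5, 22->8.5, 24->10, 26->11.5, 26->11.5, 28->13, 32->14, 34->15, 38->16
Step 2: Rank sum for X: R1 = 1 + 2 + 3 + 4 + 5 + 6 + 8.5 + 11.5 = 41.
Step 3: U_X = R1 - n1(n1+1)/2 = 41 - 8*9/2 = 41 - 36 = 5.
       U_Y = n1*n2 - U_X = 64 - 5 = 59.
Step 4: Ties are present, so use the tie-corrected normal approximation (with continuity correction) for the p-value.
Step 5: p-value = 0.005317; compare to alpha = 0.05. reject H0.

U_X = 5, p = 0.005317, reject H0 at alpha = 0.05.


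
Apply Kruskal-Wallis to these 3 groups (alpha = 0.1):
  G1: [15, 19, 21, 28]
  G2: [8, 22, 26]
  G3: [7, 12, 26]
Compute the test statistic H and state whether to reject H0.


Step 1: Combine all N = 10 observations and assign midranks.
sorted (value, group, rank): (7,G3,1), (8,G2,2), (12,G3,3), (15,G1,4), (19,G1,5), (21,G1,6), (22,G2,7), (26,G2,8.5), (26,G3,8.5), (28,G1,10)
Step 2: Sum ranks within each group.
R_1 = 25 (n_1 = 4)
R_2 = 17.5 (n_2 = 3)
R_3 = 12.5 (n_3 = 3)
Step 3: H = 12/(N(N+1)) * sum(R_i^2/n_i) - 3(N+1)
     = 12/(10*11) * (25^2/4 + 17.5^2/3 + 12.5^2/3) - 3*11
     = 0.109091 * 310.417 - 33
     = 0.863636.
Step 4: Ties present; correction factor C = 1 - 6/(10^3 - 10) = 0.993939. Corrected H = 0.863636 / 0.993939 = 0.868902.
Step 5: Under H0, H ~ chi^2(2); p-value = 0.647620.
Step 6: alpha = 0.1. fail to reject H0.

H = 0.8689, df = 2, p = 0.647620, fail to reject H0.


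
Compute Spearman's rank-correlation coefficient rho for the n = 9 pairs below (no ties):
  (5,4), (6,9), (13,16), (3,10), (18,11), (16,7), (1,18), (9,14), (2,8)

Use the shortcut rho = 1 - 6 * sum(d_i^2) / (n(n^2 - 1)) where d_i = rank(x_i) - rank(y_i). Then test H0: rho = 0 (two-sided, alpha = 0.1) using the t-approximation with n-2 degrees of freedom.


Step 1: Rank x and y separately (midranks; no ties here).
rank(x): 5->4, 6->5, 13->7, 3->3, 18->9, 16->8, 1->1, 9->6, 2->2
rank(y): 4->1, 9->4, 16->8, 10->5, 11->6, 7->2, 18->9, 14->7, 8->3
Step 2: d_i = R_x(i) - R_y(i); compute d_i^2.
  (4-1)^2=9, (5-4)^2=1, (7-8)^2=1, (3-5)^2=4, (9-6)^2=9, (8-2)^2=36, (1-9)^2=64, (6-7)^2=1, (2-3)^2=1
sum(d^2) = 126.
Step 3: rho = 1 - 6*126 / (9*(9^2 - 1)) = 1 - 756/720 = -0.050000.
Step 4: Under H0, t = rho * sqrt((n-2)/(1-rho^2)) = -0.1325 ~ t(7).
Step 5: Two-sided p-value from the t-distribution with 7 df = 0.898353.
Step 6: alpha = 0.1. fail to reject H0.

rho = -0.0500, p = 0.898353, fail to reject H0 at alpha = 0.1.


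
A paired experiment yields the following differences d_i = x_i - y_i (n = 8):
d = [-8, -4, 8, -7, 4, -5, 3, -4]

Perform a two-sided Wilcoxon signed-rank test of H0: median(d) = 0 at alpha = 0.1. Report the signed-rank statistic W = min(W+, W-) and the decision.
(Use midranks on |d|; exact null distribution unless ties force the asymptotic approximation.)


Step 1: Drop any zero differences (none here) and take |d_i|.
|d| = [8, 4, 8, 7, 4, 5, 3, 4]
Step 2: Midrank |d_i| (ties get averaged ranks).
ranks: |8|->7.5, |4|->3, |8|->7.5, |7|->6, |4|->3, |5|->5, |3|->1, |4|->3
Step 3: Attach original signs; sum ranks with positive sign and with negative sign.
W+ = 7.5 + 3 + 1 = 11.5
W- = 7.5 + 3 + 6 + 5 + 3 = 24.5
(Check: W+ + W- = 36 should equal n(n+1)/2 = 36.)
Step 4: Test statistic W = min(W+, W-) = 11.5.
Step 5: Ties in |d|, so use the tie-corrected normal approximation.
        E[W] = n(n+1)/4 = 8*9/4 = 18.
        Tie groups: |d|=4 (t=3), |d|=8 (t=2); sum(t^3 - t) = 30.
        Var[W] = n(n+1)(2n+1)/24 - sum(t^3-t)/48 = 1224/24 - 30/48 = 50.375.
        z = (W - E[W]) / sqrt(Var[W]) = (11.5 - 18) / 7.0975 = -0.9158.
        Two-sided p = 2*Phi(z) = 0.359766.
Step 6: alpha = 0.1. fail to reject H0.

W+ = 11.5, W- = 24.5, W = min = 11.5, p = 0.359766, fail to reject H0.


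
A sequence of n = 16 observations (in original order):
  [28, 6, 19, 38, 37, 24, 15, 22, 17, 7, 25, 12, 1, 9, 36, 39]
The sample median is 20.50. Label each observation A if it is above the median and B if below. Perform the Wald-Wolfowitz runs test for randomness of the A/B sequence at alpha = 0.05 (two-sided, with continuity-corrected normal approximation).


Step 1: Compute median = 20.50; label A = above, B = below.
Labels in order: ABBAAABABBABBBAA  (n_A = 8, n_B = 8)
Step 2: Count runs R = 9.
Step 3: Under H0 (random ordering), E[R] = 2*n_A*n_B/(n_A+n_B) + 1 = 2*8*8/16 + 1 = 9.0000.
        Var[R] = 2*n_A*n_B*(2*n_A*n_B - n_A - n_B) / ((n_A+n_B)^2 * (n_A+n_B-1)) = 14336/3840 = 3.7333.
        SD[R] = 1.9322.
Step 4: R = E[R], so z = 0 with no continuity correction.
Step 5: Two-sided p-value via normal approximation = 2*(1 - Phi(|z|)) = 1.000000.
Step 6: alpha = 0.05. fail to reject H0.

R = 9, z = 0.0000, p = 1.000000, fail to reject H0.


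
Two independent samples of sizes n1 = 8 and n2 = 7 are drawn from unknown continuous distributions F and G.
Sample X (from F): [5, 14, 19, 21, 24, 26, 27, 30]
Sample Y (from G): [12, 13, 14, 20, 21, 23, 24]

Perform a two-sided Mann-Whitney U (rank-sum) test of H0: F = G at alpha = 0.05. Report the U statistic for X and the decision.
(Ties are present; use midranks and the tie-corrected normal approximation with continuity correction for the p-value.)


Step 1: Combine and sort all 15 observations; assign midranks.
sorted (value, group): (5,X), (12,Y), (13,Y), (14,X), (14,Y), (19,X), (20,Y), (21,X), (21,Y), (23,Y), (24,X), (24,Y), (26,X), (27,X), (30,X)
ranks: 5->1, 12->2, 13->3, 14->4.5, 14->4.5, 19->6, 20->7, 21->8.5, 21->8.5, 23->10, 24->11.5, 24->11.5, 26->13, 27->14, 30->15
Step 2: Rank sum for X: R1 = 1 + 4.5 + 6 + 8.5 + 11.5 + 13 + 14 + 15 = 73.5.
Step 3: U_X = R1 - n1(n1+1)/2 = 73.5 - 8*9/2 = 73.5 - 36 = 37.5.
       U_Y = n1*n2 - U_X = 56 - 37.5 = 18.5.
Step 4: Ties are present, so use the tie-corrected normal approximation (with continuity correction) for the p-value.
Step 5: p-value = 0.296324; compare to alpha = 0.05. fail to reject H0.

U_X = 37.5, p = 0.296324, fail to reject H0 at alpha = 0.05.


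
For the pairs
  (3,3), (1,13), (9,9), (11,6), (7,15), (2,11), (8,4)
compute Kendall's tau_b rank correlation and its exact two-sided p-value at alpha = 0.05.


Step 1: Enumerate the 21 unordered pairs (i,j) with i<j and classify each by sign(x_j-x_i) * sign(y_j-y_i).
  (1,2):dx=-2,dy=+10->D; (1,3):dx=+6,dy=+6->C; (1,4):dx=+8,dy=+3->C; (1,5):dx=+4,dy=+12->C
  (1,6):dx=-1,dy=+8->D; (1,7):dx=+5,dy=+1->C; (2,3):dx=+8,dy=-4->D; (2,4):dx=+10,dy=-7->D
  (2,5):dx=+6,dy=+2->C; (2,6):dx=+1,dy=-2->D; (2,7):dx=+7,dy=-9->D; (3,4):dx=+2,dy=-3->D
  (3,5):dx=-2,dy=+6->D; (3,6):dx=-7,dy=+2->D; (3,7):dx=-1,dy=-5->C; (4,5):dx=-4,dy=+9->D
  (4,6):dx=-9,dy=+5->D; (4,7):dx=-3,dy=-2->C; (5,6):dx=-5,dy=-4->C; (5,7):dx=+1,dy=-11->D
  (6,7):dx=+6,dy=-7->D
Step 2: C = 8, D = 13, total pairs = 21.
Step 3: tau = (C - D)/(n(n-1)/2) = (8 - 13)/21 = -0.238095.
Step 4: Exact two-sided p-value (enumerate n! = 5040 permutations of y under H0): p = 0.561905.
Step 5: alpha = 0.05. fail to reject H0.

tau_b = -0.2381 (C=8, D=13), p = 0.561905, fail to reject H0.
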